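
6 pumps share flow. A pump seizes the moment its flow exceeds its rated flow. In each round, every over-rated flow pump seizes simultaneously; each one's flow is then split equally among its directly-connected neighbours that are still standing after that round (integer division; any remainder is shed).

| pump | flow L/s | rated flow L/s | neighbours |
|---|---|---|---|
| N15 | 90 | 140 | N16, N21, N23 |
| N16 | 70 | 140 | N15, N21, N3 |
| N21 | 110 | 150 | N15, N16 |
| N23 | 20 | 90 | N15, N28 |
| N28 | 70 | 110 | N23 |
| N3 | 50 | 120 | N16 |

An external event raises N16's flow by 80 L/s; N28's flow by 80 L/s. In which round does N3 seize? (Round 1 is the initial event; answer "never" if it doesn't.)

Round 1 — N16 at 150 > 140; N28 at 150 > 110. N16, N28 seize.
  N16 sheds 150 L/s to N15, N21, N3: 50 each.
    N15: 90+50 = 140 ≤ 140
    N21: 110+50 = 160 > 150
    N3: 50+50 = 100 ≤ 120
  N28 sheds 150 L/s to N23: 150 each.
    N23: 20+150 = 170 > 90
Round 2 — N21, N23 seize.
  N21 sheds 160 L/s to N15: 160 each.
    N15: 140+160 = 300 > 140
  N23 sheds 170 L/s to N15: 170 each.
    N15: 300+170 = 470 > 140
Round 3 — N15 seizes.
  N15 sheds 470 L/s: no online neighbours, lost.
No further seizures.

never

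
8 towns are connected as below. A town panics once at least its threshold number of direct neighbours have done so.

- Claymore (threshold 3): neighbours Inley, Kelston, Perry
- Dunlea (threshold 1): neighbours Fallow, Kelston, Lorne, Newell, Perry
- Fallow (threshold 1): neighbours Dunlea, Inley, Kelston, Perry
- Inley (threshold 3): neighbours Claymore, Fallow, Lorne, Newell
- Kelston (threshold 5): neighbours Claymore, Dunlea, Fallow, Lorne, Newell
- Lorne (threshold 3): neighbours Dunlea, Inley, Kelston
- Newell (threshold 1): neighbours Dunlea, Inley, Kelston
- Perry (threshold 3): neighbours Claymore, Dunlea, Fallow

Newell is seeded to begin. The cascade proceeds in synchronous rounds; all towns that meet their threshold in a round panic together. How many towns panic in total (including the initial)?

3

Round 1 — Newell panics (initial).
Round 2 — checking thresholds:
  Dunlea: 1 of 5 neighbours ≥ 1, panics.
  Inley: 1 of 4 neighbours < 3, not yet.
  Kelston: 1 of 5 neighbours < 5, not yet.
Round 3 — checking thresholds:
  Fallow: 1 of 4 neighbours ≥ 1, panics.
  Inley: 1 of 4 neighbours < 3, not yet.
  Kelston: 2 of 5 neighbours < 5, not yet.
  Lorne: 1 of 3 neighbours < 3, not yet.
  Perry: 1 of 3 neighbours < 3, not yet.
Round 4 — no new panics; cascade stops.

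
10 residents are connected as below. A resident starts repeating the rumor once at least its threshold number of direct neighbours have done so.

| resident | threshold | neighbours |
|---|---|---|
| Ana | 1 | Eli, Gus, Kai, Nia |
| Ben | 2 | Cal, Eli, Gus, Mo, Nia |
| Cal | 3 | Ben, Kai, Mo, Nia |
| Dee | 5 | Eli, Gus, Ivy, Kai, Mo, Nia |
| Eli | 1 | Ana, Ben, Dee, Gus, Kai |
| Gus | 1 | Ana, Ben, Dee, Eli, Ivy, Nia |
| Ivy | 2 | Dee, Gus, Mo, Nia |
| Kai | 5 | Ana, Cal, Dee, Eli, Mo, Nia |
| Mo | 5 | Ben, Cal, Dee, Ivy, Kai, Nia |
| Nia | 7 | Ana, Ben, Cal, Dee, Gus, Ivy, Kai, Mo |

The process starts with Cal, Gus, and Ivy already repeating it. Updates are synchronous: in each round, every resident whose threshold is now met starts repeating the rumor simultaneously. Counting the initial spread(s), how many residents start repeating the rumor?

6

Round 1 — Cal, Gus, Ivy start repeating the rumor (initial).
Round 2 — checking thresholds:
  Ana: 1 of 4 neighbours ≥ 1, starts repeating the rumor.
  Ben: 2 of 5 neighbours ≥ 2, starts repeating the rumor.
  Dee: 2 of 6 neighbours < 5, below threshold.
  Eli: 1 of 5 neighbours ≥ 1, starts repeating the rumor.
  Kai: 1 of 6 neighbours < 5, below threshold.
  Mo: 2 of 6 neighbours < 5, below threshold.
  Nia: 3 of 8 neighbours < 7, below threshold.
Round 3 — no new spreads; cascade stops.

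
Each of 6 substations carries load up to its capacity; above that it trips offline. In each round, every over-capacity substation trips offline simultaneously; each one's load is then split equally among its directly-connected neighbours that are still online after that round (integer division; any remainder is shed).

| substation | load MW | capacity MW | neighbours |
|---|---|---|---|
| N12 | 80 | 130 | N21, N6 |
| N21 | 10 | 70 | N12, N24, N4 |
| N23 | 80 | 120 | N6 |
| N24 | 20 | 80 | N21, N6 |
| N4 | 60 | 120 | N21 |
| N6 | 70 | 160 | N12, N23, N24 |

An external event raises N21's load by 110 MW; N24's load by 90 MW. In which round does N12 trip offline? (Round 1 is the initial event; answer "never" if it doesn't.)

Round 1 — N21 at 120 > 70; N24 at 110 > 80. N21, N24 trip offline.
  N21 sheds 120 MW to N12, N4: 60 each.
    N12: 80+60 = 140 > 130
    N4: 60+60 = 120 ≤ 120
  N24 sheds 110 MW to N6: 110 each.
    N6: 70+110 = 180 > 160
Round 2 — N12, N6 trip offline.
  N12 sheds 140 MW: no online neighbours, lost.
  N6 sheds 180 MW to N23: 180 each.
    N23: 80+180 = 260 > 120
Round 3 — N23 trips offline.
  N23 sheds 260 MW: no online neighbours, lost.
No further trips.

2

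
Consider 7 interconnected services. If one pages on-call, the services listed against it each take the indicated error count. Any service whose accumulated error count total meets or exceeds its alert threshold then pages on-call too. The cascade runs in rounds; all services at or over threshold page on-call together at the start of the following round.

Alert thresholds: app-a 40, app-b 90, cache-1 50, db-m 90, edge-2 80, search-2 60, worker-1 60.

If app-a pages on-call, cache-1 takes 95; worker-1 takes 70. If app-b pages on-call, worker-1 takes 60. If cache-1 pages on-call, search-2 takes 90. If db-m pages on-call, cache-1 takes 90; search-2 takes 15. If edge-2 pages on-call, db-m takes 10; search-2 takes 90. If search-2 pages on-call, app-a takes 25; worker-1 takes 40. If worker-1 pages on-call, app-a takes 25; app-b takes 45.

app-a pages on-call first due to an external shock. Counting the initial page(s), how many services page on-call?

Round 1 — app-a pages on-call (initial).
  cache-1: +95 → 95 ≥ 50
  worker-1: +70 → 70 ≥ 60
Round 2 — cache-1, worker-1 page on-call.
  app-b: +45 → 45 < 90
  search-2: +90 → 90 ≥ 60
Round 3 — search-2 pages on-call.
No further pages.

4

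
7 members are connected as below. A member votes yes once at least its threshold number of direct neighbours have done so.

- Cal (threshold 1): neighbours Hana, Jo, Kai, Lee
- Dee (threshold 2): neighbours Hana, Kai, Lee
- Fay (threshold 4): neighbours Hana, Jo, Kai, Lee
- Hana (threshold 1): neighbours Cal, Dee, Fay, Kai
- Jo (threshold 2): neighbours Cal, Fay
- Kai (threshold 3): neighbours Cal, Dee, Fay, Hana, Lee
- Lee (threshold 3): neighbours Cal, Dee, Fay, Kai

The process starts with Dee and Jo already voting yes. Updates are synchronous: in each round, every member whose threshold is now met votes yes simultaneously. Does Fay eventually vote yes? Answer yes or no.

yes

Round 1 — Dee, Jo vote yes (initial).
Round 2 — checking thresholds:
  Cal: 1 of 4 neighbours ≥ 1, votes yes.
  Fay: 1 of 4 neighbours < 4, below threshold.
  Hana: 1 of 4 neighbours ≥ 1, votes yes.
  Kai: 1 of 5 neighbours < 3, below threshold.
  Lee: 1 of 4 neighbours < 3, below threshold.
Round 3 — checking thresholds:
  Fay: 2 of 4 neighbours < 4, below threshold.
  Kai: 3 of 5 neighbours ≥ 3, votes yes.
  Lee: 2 of 4 neighbours < 3, below threshold.
Round 4 — checking thresholds:
  Fay: 3 of 4 neighbours < 4, below threshold.
  Lee: 3 of 4 neighbours ≥ 3, votes yes.
Round 5 — checking thresholds:
  Fay: 4 of 4 neighbours ≥ 4, votes yes.
Round 6 — no new yes votes; cascade stops.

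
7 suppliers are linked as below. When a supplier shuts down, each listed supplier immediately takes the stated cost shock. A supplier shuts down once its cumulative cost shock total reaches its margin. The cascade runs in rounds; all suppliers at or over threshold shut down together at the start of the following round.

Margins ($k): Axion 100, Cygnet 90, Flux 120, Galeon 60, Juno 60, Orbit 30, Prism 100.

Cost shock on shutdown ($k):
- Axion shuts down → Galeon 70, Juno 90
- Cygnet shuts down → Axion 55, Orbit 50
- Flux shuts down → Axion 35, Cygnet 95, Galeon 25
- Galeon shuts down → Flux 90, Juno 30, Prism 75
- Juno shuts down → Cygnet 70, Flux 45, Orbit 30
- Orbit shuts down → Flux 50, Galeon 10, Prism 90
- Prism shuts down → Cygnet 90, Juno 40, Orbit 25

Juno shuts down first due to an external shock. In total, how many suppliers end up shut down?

Round 1 — Juno shuts down (initial).
  Cygnet: +70 → 70 < 90
  Flux: +45 → 45 < 120
  Orbit: +30 → 30 ≥ 30
Round 2 — Orbit shuts down.
  Flux: +50 → 95 < 120
  Galeon: +10 → 10 < 60
  Prism: +90 → 90 < 100
No further shutdowns.

2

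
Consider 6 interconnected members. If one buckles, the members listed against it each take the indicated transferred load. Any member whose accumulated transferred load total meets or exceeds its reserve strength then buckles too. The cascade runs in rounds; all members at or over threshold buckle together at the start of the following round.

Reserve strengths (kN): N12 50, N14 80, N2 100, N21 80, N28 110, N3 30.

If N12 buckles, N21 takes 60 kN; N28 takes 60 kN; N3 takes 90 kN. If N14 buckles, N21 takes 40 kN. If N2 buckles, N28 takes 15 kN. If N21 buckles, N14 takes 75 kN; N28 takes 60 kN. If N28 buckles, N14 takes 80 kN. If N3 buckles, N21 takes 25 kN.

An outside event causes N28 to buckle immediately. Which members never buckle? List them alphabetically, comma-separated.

N12, N2, N21, N3

Round 1 — N28 buckles (initial).
  N14: +80 → 80 ≥ 80
Round 2 — N14 buckles.
  N21: +40 → 40 < 80
No further bucklings.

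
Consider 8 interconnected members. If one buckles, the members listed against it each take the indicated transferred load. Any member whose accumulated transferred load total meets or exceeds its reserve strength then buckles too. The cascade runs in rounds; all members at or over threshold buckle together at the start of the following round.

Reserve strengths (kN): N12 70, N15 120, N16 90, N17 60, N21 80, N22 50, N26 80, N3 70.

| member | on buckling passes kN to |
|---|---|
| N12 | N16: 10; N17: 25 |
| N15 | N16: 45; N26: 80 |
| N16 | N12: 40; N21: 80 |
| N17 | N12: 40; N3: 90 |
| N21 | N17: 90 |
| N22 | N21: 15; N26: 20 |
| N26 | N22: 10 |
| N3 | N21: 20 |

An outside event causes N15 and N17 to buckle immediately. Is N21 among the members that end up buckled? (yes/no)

Round 1 — N15, N17 buckle (initial).
  N12: +40 → 40 < 70
  N16: +45 → 45 < 90
  N26: +80 → 80 ≥ 80
  N3: +90 → 90 ≥ 70
Round 2 — N26, N3 buckle.
  N21: +20 → 20 < 80
  N22: +10 → 10 < 50
No further bucklings.

no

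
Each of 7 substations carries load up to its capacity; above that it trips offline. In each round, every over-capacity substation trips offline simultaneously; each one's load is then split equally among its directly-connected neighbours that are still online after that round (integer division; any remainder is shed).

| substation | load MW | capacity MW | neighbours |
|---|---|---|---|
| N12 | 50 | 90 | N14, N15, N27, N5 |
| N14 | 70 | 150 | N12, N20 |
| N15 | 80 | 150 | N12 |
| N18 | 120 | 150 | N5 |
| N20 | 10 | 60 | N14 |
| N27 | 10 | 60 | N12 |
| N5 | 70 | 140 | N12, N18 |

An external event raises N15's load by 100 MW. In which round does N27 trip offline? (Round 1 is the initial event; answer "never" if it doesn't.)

3

Round 1 — N15 at 180 > 150. N15 trips offline.
  N15 sheds 180 MW to N12: 180 each.
    N12: 50+180 = 230 > 90
Round 2 — N12 trips offline.
  N12 sheds 230 MW to N14, N27, N5: 76 each (2 lost).
    N14: 70+76 = 146 ≤ 150
    N27: 10+76 = 86 > 60
    N5: 70+76 = 146 > 140
Round 3 — N27, N5 trip offline.
  N27 sheds 86 MW: no online neighbours, lost.
  N5 sheds 146 MW to N18: 146 each.
    N18: 120+146 = 266 > 150
Round 4 — N18 trips offline.
  N18 sheds 266 MW: no online neighbours, lost.
No further trips.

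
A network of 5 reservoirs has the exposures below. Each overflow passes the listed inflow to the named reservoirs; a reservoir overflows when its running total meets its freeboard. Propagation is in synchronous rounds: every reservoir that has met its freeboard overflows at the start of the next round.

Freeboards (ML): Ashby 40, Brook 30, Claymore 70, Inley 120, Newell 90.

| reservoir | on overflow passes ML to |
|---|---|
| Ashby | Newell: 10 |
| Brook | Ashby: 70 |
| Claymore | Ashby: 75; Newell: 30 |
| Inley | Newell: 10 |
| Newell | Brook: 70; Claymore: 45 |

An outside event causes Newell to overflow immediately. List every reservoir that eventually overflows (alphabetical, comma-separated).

Round 1 — Newell overflows (initial).
  Brook: +70 → 70 ≥ 30
  Claymore: +45 → 45 < 70
Round 2 — Brook overflows.
  Ashby: +70 → 70 ≥ 40
Round 3 — Ashby overflows.
No further overflows.

Ashby, Brook, Newell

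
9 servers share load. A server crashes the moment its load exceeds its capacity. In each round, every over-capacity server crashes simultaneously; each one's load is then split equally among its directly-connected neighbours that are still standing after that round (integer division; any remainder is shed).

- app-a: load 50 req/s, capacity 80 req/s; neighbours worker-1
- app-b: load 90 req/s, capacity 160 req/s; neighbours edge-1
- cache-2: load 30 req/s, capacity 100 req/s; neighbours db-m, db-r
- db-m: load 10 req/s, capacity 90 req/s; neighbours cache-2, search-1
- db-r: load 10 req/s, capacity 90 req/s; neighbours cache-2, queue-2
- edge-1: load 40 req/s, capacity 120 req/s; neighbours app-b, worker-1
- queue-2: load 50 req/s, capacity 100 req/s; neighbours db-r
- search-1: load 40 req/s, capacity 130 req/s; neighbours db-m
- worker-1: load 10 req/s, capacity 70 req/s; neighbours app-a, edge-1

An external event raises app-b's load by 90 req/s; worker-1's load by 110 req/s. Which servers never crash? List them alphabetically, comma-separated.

Round 1 — app-b at 180 > 160; worker-1 at 120 > 70. app-b, worker-1 crash.
  app-b sheds 180 req/s to edge-1: 180 each.
    edge-1: 40+180 = 220 > 120
  worker-1 sheds 120 req/s to app-a, edge-1: 60 each.
    app-a: 50+60 = 110 > 80
    edge-1: 220+60 = 280 > 120
Round 2 — app-a, edge-1 crash.
  app-a sheds 110 req/s: no online neighbours, lost.
  edge-1 sheds 280 req/s: no online neighbours, lost.
No further crashes.

cache-2, db-m, db-r, queue-2, search-1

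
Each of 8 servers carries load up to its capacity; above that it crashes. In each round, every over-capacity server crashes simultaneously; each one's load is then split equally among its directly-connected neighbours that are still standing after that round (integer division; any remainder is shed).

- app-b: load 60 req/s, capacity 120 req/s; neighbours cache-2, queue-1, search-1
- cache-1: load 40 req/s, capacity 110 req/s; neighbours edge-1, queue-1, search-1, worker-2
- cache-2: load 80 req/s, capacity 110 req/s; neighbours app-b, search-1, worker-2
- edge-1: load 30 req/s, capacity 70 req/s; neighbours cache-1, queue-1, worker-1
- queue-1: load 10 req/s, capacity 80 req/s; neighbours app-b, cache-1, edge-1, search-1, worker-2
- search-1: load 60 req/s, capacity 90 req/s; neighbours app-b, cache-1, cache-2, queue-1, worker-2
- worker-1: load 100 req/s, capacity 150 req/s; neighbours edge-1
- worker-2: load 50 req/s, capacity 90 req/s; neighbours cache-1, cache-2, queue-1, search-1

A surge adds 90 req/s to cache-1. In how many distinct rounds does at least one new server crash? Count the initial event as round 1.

Round 1 — cache-1 at 130 > 110. cache-1 crashes.
  cache-1 sheds 130 req/s to edge-1, queue-1, search-1, worker-2: 32 each (2 lost).
    edge-1: 30+32 = 62 ≤ 70
    queue-1: 10+32 = 42 ≤ 80
    search-1: 60+32 = 92 > 90
    worker-2: 50+32 = 82 ≤ 90
Round 2 — search-1 crashes.
  search-1 sheds 92 req/s to app-b, cache-2, queue-1, worker-2: 23 each.
    app-b: 60+23 = 83 ≤ 120
    cache-2: 80+23 = 103 ≤ 110
    queue-1: 42+23 = 65 ≤ 80
    worker-2: 82+23 = 105 > 90
Round 3 — worker-2 crashes.
  worker-2 sheds 105 req/s to cache-2, queue-1: 52 each (1 lost).
    cache-2: 103+52 = 155 > 110
    queue-1: 65+52 = 117 > 80
Round 4 — cache-2, queue-1 crash.
  cache-2 sheds 155 req/s to app-b: 155 each.
    app-b: 83+155 = 238 > 120
  queue-1 sheds 117 req/s to app-b, edge-1: 58 each (1 lost).
    app-b: 238+58 = 296 > 120
    edge-1: 62+58 = 120 > 70
Round 5 — app-b, edge-1 crash.
  app-b sheds 296 req/s: no online neighbours, lost.
  edge-1 sheds 120 req/s to worker-1: 120 each.
    worker-1: 100+120 = 220 > 150
Round 6 — worker-1 crashes.
  worker-1 sheds 220 req/s: no online neighbours, lost.
No further crashes.

6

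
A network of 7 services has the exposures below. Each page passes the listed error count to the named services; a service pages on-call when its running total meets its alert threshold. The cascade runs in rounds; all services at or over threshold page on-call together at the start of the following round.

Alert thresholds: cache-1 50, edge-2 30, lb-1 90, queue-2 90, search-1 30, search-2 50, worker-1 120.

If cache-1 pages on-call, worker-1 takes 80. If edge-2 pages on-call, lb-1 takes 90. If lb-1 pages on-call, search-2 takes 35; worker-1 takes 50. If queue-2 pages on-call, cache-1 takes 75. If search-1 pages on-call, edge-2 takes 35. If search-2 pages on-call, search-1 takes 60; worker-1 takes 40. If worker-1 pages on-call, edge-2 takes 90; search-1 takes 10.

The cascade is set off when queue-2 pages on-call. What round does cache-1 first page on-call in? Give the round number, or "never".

2

Round 1 — queue-2 pages on-call (initial).
  cache-1: +75 → 75 ≥ 50
Round 2 — cache-1 pages on-call.
  worker-1: +80 → 80 < 120
No further pages.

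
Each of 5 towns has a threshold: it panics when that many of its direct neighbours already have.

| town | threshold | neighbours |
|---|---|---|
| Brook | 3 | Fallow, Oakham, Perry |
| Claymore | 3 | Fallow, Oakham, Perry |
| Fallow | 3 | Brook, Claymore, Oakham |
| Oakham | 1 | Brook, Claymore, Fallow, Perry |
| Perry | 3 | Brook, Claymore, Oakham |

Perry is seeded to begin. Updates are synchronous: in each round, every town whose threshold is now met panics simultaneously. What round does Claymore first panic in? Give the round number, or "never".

Round 1 — Perry panics (initial).
Round 2 — checking thresholds:
  Brook: 1 of 3 neighbours < 3, not yet.
  Claymore: 1 of 3 neighbours < 3, not yet.
  Oakham: 1 of 4 neighbours ≥ 1, panics.
Round 3 — no new panics; cascade stops.

never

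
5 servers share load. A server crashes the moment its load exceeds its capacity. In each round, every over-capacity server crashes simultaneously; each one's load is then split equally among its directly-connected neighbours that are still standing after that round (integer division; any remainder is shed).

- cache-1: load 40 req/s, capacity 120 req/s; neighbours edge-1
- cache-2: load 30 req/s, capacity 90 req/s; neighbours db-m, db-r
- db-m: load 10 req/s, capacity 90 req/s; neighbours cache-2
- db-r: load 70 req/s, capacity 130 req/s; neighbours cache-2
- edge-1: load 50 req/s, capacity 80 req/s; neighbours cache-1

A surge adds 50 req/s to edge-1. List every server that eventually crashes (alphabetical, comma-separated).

cache-1, edge-1

Round 1 — edge-1 at 100 > 80. edge-1 crashes.
  edge-1 sheds 100 req/s to cache-1: 100 each.
    cache-1: 40+100 = 140 > 120
Round 2 — cache-1 crashes.
  cache-1 sheds 140 req/s: no online neighbours, lost.
No further crashes.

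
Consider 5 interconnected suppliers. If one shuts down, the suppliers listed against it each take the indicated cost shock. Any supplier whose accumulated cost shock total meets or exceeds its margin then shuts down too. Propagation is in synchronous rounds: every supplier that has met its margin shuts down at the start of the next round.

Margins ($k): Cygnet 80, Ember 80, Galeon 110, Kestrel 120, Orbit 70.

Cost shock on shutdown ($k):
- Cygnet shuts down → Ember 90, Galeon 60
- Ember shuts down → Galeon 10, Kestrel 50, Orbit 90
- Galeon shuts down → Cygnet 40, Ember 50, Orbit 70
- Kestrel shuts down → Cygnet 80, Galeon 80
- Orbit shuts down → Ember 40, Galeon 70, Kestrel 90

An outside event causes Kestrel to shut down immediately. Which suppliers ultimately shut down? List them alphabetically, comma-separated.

Round 1 — Kestrel shuts down (initial).
  Cygnet: +80 → 80 ≥ 80
  Galeon: +80 → 80 < 110
Round 2 — Cygnet shuts down.
  Ember: +90 → 90 ≥ 80
  Galeon: +60 → 140 ≥ 110
Round 3 — Ember, Galeon shut down.
  Orbit: +90+70 → 160 ≥ 70
Round 4 — Orbit shuts down.
No further shutdowns.

Cygnet, Ember, Galeon, Kestrel, Orbit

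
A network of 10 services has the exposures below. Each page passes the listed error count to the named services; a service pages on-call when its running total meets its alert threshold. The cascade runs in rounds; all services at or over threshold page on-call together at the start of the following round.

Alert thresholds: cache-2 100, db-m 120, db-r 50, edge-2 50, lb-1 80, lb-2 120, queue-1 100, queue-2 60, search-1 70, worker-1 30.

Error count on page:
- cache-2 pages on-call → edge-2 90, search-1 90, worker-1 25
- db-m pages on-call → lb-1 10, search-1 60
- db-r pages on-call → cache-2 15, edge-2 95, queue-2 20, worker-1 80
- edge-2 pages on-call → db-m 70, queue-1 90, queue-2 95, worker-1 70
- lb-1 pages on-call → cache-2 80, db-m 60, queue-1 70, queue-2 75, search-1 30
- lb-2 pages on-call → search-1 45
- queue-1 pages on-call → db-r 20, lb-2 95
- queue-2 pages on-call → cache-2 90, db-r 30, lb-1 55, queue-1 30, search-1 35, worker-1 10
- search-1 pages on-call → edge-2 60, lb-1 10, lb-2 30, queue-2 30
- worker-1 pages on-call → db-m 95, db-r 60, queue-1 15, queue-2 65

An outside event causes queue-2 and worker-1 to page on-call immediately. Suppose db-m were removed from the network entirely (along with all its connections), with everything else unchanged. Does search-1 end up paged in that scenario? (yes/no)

With db-m removed:
Round 1 — queue-2, worker-1 page on-call (initial).
  cache-2: +90 → 90 < 100
  db-r: +30+60 → 90 ≥ 50
  lb-1: +55 → 55 < 80
  queue-1: +30+15 → 45 < 100
  search-1: +35 → 35 < 70
Round 2 — db-r pages on-call.
  cache-2: +15 → 105 ≥ 100
  edge-2: +95 → 95 ≥ 50
Round 3 — cache-2, edge-2 page on-call.
  queue-1: +90 → 135 ≥ 100
  search-1: +90 → 125 ≥ 70
Round 4 — queue-1, search-1 page on-call.
  lb-1: +10 → 65 < 80
  lb-2: +95+30 → 125 ≥ 120
Round 5 — lb-2 pages on-call.
No further pages.

yes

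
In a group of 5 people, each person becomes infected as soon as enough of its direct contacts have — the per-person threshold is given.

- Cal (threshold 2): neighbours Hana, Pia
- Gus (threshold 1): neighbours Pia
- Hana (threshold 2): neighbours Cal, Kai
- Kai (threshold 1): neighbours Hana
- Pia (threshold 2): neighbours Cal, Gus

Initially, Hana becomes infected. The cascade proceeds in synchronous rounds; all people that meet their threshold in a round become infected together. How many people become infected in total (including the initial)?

2

Round 1 — Hana becomes infected (initial).
Round 2 — checking thresholds:
  Cal: 1 of 2 neighbours < 2, not yet.
  Kai: 1 of 1 neighbours ≥ 1, becomes infected.
Round 3 — no new infections; cascade stops.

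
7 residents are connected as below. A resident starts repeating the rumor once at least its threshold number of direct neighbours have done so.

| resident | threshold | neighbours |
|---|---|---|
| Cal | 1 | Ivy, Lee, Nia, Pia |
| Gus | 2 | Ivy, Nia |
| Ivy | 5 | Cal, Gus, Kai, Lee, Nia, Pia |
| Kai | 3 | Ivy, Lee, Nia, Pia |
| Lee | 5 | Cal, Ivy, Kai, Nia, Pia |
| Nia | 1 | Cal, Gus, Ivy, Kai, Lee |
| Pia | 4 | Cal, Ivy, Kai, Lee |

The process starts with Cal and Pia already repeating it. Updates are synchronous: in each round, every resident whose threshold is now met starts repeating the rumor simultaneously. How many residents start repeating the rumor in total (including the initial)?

Round 1 — Cal, Pia start repeating the rumor (initial).
Round 2 — checking thresholds:
  Ivy: 2 of 6 neighbours < 5, below threshold.
  Kai: 1 of 4 neighbours < 3, below threshold.
  Lee: 2 of 5 neighbours < 5, below threshold.
  Nia: 1 of 5 neighbours ≥ 1, starts repeating the rumor.
Round 3 — no new spreads; cascade stops.

3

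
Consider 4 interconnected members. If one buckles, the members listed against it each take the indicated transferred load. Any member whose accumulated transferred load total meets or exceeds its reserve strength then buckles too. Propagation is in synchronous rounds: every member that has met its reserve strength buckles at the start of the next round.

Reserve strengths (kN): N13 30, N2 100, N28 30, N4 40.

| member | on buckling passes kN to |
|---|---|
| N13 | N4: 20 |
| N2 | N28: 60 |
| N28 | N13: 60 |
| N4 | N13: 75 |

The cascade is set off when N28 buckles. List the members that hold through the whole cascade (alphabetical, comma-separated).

N2, N4

Round 1 — N28 buckles (initial).
  N13: +60 → 60 ≥ 30
Round 2 — N13 buckles.
  N4: +20 → 20 < 40
No further bucklings.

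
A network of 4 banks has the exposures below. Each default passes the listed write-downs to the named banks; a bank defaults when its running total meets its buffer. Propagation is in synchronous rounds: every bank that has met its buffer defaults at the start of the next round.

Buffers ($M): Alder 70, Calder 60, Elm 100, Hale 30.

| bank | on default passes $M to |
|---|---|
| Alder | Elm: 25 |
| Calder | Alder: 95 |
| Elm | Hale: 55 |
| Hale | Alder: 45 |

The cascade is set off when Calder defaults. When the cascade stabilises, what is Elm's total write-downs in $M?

Round 1 — Calder defaults (initial).
  Alder: +95 → 95 ≥ 70
Round 2 — Alder defaults.
  Elm: +25 → 25 < 100
No further defaults.

25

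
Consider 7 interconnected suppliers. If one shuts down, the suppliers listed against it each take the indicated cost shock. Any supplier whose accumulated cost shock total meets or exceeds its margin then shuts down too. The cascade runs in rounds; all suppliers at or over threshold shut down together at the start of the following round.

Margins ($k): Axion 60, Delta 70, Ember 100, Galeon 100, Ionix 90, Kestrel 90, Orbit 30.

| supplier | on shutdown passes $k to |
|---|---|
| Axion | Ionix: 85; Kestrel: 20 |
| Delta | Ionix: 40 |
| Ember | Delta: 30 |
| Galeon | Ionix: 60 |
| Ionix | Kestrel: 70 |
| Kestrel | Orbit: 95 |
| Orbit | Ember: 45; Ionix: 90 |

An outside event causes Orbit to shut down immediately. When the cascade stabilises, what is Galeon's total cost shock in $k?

0

Round 1 — Orbit shuts down (initial).
  Ember: +45 → 45 < 100
  Ionix: +90 → 90 ≥ 90
Round 2 — Ionix shuts down.
  Kestrel: +70 → 70 < 90
No further shutdowns.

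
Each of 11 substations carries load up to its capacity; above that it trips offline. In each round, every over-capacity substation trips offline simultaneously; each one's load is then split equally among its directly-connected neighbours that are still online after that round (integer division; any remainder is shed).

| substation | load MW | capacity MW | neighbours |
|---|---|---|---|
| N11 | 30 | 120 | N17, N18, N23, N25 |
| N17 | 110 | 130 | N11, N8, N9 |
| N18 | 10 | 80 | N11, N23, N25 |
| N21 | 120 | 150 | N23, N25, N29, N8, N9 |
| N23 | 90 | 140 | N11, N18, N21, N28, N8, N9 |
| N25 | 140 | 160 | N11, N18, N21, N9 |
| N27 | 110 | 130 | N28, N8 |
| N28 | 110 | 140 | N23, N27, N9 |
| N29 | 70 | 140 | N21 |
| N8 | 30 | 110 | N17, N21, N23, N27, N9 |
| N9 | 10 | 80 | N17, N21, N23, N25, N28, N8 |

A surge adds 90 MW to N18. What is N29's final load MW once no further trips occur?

114

Round 1 — N18 at 100 > 80. N18 trips offline.
  N18 sheds 100 MW to N11, N23, N25: 33 each (1 lost).
    N11: 30+33 = 63 ≤ 120
    N23: 90+33 = 123 ≤ 140
    N25: 140+33 = 173 > 160
Round 2 — N25 trips offline.
  N25 sheds 173 MW to N11, N21, N9: 57 each (2 lost).
    N11: 63+57 = 120 ≤ 120
    N21: 120+57 = 177 > 150
    N9: 10+57 = 67 ≤ 80
Round 3 — N21 trips offline.
  N21 sheds 177 MW to N23, N29, N8, N9: 44 each (1 lost).
    N23: 123+44 = 167 > 140
    N29: 70+44 = 114 ≤ 140
    N8: 30+44 = 74 ≤ 110
    N9: 67+44 = 111 > 80
Round 4 — N23, N9 trip offline.
  N23 sheds 167 MW to N11, N28, N8: 55 each (2 lost).
    N11: 120+55 = 175 > 120
    N28: 110+55 = 165 > 140
    N8: 74+55 = 129 > 110
  N9 sheds 111 MW to N17, N28, N8: 37 each.
    N17: 110+37 = 147 > 130
    N28: 165+37 = 202 > 140
    N8: 129+37 = 166 > 110
Round 5 — N11, N17, N28, N8 trip offline.
  N11 sheds 175 MW: no online neighbours, lost.
  N17 sheds 147 MW: no online neighbours, lost.
  N28 sheds 202 MW to N27: 202 each.
    N27: 110+202 = 312 > 130
  N8 sheds 166 MW to N27: 166 each.
    N27: 312+166 = 478 > 130
Round 6 — N27 trips offline.
  N27 sheds 478 MW: no online neighbours, lost.
No further trips.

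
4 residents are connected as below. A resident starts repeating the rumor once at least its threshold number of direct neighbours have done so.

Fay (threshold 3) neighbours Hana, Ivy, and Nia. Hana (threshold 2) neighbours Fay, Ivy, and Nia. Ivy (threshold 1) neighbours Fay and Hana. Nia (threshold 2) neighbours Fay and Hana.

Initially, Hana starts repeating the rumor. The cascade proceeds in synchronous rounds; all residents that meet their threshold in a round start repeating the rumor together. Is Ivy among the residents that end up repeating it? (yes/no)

yes

Round 1 — Hana starts repeating the rumor (initial).
Round 2 — checking thresholds:
  Fay: 1 of 3 neighbours < 3, not yet.
  Ivy: 1 of 2 neighbours ≥ 1, starts repeating the rumor.
  Nia: 1 of 2 neighbours < 2, not yet.
Round 3 — no new spreads; cascade stops.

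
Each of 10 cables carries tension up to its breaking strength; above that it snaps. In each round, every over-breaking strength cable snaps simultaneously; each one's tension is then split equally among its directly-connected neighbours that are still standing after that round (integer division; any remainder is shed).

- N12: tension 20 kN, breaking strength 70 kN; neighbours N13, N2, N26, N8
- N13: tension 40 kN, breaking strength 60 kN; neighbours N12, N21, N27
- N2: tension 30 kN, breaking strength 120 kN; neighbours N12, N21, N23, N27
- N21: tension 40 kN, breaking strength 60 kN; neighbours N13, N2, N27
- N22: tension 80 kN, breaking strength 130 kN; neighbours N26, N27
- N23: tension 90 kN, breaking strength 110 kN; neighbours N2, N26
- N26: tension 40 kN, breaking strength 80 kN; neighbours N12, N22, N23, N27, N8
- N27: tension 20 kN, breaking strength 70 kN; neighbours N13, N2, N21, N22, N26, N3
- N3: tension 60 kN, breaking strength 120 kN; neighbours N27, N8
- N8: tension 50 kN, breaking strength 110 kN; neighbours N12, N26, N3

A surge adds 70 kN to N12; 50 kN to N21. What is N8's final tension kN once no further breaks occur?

Round 1 — N12 at 90 > 70; N21 at 90 > 60. N12, N21 snap.
  N12 sheds 90 kN to N13, N2, N26, N8: 22 each (2 lost).
    N13: 40+22 = 62 > 60
    N2: 30+22 = 52 ≤ 120
    N26: 40+22 = 62 ≤ 80
    N8: 50+22 = 72 ≤ 110
  N21 sheds 90 kN to N13, N2, N27: 30 each.
    N13: 62+30 = 92 > 60
    N2: 52+30 = 82 ≤ 120
    N27: 20+30 = 50 ≤ 70
Round 2 — N13 snaps.
  N13 sheds 92 kN to N27: 92 each.
    N27: 50+92 = 142 > 70
Round 3 — N27 snaps.
  N27 sheds 142 kN to N2, N22, N26, N3: 35 each (2 lost).
    N2: 82+35 = 117 ≤ 120
    N22: 80+35 = 115 ≤ 130
    N26: 62+35 = 97 > 80
    N3: 60+35 = 95 ≤ 120
Round 4 — N26 snaps.
  N26 sheds 97 kN to N22, N23, N8: 32 each (1 lost).
    N22: 115+32 = 147 > 130
    N23: 90+32 = 122 > 110
    N8: 72+32 = 104 ≤ 110
Round 5 — N22, N23 snap.
  N22 sheds 147 kN: no online neighbours, lost.
  N23 sheds 122 kN to N2: 122 each.
    N2: 117+122 = 239 > 120
Round 6 — N2 snaps.
  N2 sheds 239 kN: no online neighbours, lost.
No further breaks.

104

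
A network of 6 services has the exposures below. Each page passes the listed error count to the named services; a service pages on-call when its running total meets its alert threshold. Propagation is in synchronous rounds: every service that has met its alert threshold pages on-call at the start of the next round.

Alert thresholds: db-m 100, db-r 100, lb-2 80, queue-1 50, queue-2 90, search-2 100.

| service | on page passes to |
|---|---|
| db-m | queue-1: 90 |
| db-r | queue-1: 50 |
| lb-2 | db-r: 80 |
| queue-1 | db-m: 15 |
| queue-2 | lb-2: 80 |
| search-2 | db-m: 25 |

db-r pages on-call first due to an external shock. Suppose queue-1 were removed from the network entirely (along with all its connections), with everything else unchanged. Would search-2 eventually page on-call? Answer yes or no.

no

With queue-1 removed:
Round 1 — db-r pages on-call (initial).
No further pages.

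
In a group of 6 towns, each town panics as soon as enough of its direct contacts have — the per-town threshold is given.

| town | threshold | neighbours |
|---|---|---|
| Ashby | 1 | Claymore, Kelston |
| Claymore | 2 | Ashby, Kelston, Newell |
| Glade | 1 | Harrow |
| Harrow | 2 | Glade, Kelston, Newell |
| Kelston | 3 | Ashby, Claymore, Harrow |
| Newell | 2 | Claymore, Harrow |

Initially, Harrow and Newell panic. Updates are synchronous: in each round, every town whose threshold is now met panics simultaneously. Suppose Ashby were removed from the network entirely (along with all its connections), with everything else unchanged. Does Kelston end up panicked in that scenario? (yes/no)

no

With Ashby removed:
Round 1 — Harrow, Newell panic (initial).
Round 2 — checking thresholds:
  Claymore: 1 of 2 neighbours < 2, below threshold.
  Glade: 1 of 1 neighbours ≥ 1, panics.
  Kelston: 1 of 2 neighbours < 3, below threshold.
Round 3 — no new panics; cascade stops.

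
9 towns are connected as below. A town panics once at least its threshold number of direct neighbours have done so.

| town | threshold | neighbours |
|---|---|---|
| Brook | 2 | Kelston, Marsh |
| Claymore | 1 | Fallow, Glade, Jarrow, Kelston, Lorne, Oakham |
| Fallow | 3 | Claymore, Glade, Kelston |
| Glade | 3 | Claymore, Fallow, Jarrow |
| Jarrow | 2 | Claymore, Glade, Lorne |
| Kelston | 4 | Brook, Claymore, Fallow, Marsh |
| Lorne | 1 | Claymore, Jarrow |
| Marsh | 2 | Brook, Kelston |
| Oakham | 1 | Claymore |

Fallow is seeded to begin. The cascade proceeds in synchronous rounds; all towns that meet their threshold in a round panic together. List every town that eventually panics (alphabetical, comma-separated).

Claymore, Fallow, Glade, Jarrow, Lorne, Oakham

Round 1 — Fallow panics (initial).
Round 2 — checking thresholds:
  Claymore: 1 of 6 neighbours ≥ 1, panics.
  Glade: 1 of 3 neighbours < 3, below threshold.
  Kelston: 1 of 4 neighbours < 4, below threshold.
Round 3 — checking thresholds:
  Glade: 2 of 3 neighbours < 3, below threshold.
  Jarrow: 1 of 3 neighbours < 2, below threshold.
  Kelston: 2 of 4 neighbours < 4, below threshold.
  Lorne: 1 of 2 neighbours ≥ 1, panics.
  Oakham: 1 of 1 neighbours ≥ 1, panics.
Round 4 — checking thresholds:
  Glade: 2 of 3 neighbours < 3, below threshold.
  Jarrow: 2 of 3 neighbours ≥ 2, panics.
  Kelston: 2 of 4 neighbours < 4, below threshold.
Round 5 — checking thresholds:
  Glade: 3 of 3 neighbours ≥ 3, panics.
  Kelston: 2 of 4 neighbours < 4, below threshold.
Round 6 — no new panics; cascade stops.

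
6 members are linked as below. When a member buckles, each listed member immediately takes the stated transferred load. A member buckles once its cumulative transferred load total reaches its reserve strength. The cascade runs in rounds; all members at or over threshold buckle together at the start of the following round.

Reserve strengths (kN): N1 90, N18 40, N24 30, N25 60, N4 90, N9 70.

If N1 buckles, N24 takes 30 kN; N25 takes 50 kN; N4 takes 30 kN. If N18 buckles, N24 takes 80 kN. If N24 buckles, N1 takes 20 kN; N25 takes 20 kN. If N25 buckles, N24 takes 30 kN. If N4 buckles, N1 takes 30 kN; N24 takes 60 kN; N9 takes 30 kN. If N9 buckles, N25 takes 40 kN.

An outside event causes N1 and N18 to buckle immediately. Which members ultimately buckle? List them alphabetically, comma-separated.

Round 1 — N1, N18 buckle (initial).
  N24: +30+80 → 110 ≥ 30
  N25: +50 → 50 < 60
  N4: +30 → 30 < 90
Round 2 — N24 buckles.
  N25: +20 → 70 ≥ 60
Round 3 — N25 buckles.
No further bucklings.

N1, N18, N24, N25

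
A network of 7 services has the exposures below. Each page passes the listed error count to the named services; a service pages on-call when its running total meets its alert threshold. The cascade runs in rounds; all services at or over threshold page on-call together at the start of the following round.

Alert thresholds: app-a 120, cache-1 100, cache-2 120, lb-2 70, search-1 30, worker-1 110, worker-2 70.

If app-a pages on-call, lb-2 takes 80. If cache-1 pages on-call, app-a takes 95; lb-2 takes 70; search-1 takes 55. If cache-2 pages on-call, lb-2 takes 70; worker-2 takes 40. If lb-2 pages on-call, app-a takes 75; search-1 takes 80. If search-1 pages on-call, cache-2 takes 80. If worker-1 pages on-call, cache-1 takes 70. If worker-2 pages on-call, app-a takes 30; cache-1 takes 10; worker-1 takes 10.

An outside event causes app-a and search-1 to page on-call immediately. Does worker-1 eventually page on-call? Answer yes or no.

Round 1 — app-a, search-1 page on-call (initial).
  cache-2: +80 → 80 < 120
  lb-2: +80 → 80 ≥ 70
Round 2 — lb-2 pages on-call.
No further pages.

no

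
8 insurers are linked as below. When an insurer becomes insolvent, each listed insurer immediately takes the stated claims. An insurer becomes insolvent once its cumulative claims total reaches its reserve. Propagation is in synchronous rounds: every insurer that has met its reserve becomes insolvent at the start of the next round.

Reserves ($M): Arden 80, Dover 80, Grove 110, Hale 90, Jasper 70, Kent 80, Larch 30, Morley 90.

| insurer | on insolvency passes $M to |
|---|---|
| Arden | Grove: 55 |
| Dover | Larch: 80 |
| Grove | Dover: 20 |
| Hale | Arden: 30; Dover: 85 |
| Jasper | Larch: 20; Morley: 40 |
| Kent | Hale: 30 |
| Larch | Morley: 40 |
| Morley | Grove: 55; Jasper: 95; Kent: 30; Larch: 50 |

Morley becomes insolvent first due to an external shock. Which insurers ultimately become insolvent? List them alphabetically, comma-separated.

Round 1 — Morley becomes insolvent (initial).
  Grove: +55 → 55 < 110
  Jasper: +95 → 95 ≥ 70
  Kent: +30 → 30 < 80
  Larch: +50 → 50 ≥ 30
Round 2 — Jasper, Larch become insolvent.
No further insolvencies.

Jasper, Larch, Morley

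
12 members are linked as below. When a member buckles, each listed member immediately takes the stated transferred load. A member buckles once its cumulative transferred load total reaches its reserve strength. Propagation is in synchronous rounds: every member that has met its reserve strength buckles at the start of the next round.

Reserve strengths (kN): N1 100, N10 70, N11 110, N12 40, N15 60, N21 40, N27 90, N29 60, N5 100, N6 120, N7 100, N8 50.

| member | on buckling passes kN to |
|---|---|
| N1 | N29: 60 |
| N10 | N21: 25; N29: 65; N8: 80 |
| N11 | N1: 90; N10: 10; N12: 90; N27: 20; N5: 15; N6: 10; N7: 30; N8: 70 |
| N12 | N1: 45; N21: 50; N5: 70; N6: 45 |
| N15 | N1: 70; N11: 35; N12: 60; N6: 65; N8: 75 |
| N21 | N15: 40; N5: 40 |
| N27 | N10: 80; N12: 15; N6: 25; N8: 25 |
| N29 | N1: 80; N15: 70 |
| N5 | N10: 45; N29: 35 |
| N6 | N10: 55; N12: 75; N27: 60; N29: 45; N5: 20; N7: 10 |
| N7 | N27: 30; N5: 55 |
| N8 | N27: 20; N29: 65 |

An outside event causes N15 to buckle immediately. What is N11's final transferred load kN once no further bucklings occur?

Round 1 — N15 buckles (initial).
  N1: +70 → 70 < 100
  N11: +35 → 35 < 110
  N12: +60 → 60 ≥ 40
  N6: +65 → 65 < 120
  N8: +75 → 75 ≥ 50
Round 2 — N12, N8 buckle.
  N1: +45 → 115 ≥ 100
  N21: +50 → 50 ≥ 40
  N27: +20 → 20 < 90
  N29: +65 → 65 ≥ 60
  N5: +70 → 70 < 100
  N6: +45 → 110 < 120
Round 3 — N1, N21, N29 buckle.
  N5: +40 → 110 ≥ 100
Round 4 — N5 buckles.
  N10: +45 → 45 < 70
No further bucklings.

35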